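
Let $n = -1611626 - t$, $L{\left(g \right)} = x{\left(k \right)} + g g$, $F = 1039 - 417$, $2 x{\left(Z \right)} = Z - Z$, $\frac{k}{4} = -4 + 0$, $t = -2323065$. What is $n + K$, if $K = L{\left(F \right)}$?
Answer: $1098323$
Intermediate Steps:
$k = -16$ ($k = 4 \left(-4 + 0\right) = 4 \left(-4\right) = -16$)
$x{\left(Z \right)} = 0$ ($x{\left(Z \right)} = \frac{Z - Z}{2} = \frac{1}{2} \cdot 0 = 0$)
$F = 622$
$L{\left(g \right)} = g^{2}$ ($L{\left(g \right)} = 0 + g g = 0 + g^{2} = g^{2}$)
$K = 386884$ ($K = 622^{2} = 386884$)
$n = 711439$ ($n = -1611626 - -2323065 = -1611626 + 2323065 = 711439$)
$n + K = 711439 + 386884 = 1098323$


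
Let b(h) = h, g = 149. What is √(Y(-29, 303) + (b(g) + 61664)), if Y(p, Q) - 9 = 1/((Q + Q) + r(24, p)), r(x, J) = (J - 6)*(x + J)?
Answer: 7*√769571627/781 ≈ 248.64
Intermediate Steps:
r(x, J) = (-6 + J)*(J + x)
Y(p, Q) = 9 + 1/(-144 + p² + 2*Q + 18*p) (Y(p, Q) = 9 + 1/((Q + Q) + (p² - 6*p - 6*24 + p*24)) = 9 + 1/(2*Q + (p² - 6*p - 144 + 24*p)) = 9 + 1/(2*Q + (-144 + p² + 18*p)) = 9 + 1/(-144 + p² + 2*Q + 18*p))
√(Y(-29, 303) + (b(g) + 61664)) = √((-1295 + 9*(-29)² + 18*303 + 162*(-29))/(-144 + (-29)² + 2*303 + 18*(-29)) + (149 + 61664)) = √((-1295 + 9*841 + 5454 - 4698)/(-144 + 841 + 606 - 522) + 61813) = √((-1295 + 7569 + 5454 - 4698)/781 + 61813) = √((1/781)*7030 + 61813) = √(7030/781 + 61813) = √(48282983/781) = 7*√769571627/781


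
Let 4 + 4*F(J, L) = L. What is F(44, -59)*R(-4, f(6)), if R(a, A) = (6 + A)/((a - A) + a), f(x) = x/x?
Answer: 49/4 ≈ 12.250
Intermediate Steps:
f(x) = 1
R(a, A) = (6 + A)/(-A + 2*a)
F(J, L) = -1 + L/4
F(44, -59)*R(-4, f(6)) = (-1 + (¼)*(-59))*((6 + 1)/(-1*1 + 2*(-4))) = (-1 - 59/4)*(7/(-1 - 8)) = -63*7/(4*(-9)) = -(-7)*7/4 = -63/4*(-7/9) = 49/4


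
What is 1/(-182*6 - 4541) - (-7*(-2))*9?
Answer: -709759/5633 ≈ -126.00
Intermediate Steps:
1/(-182*6 - 4541) - (-7*(-2))*9 = 1/(-1092 - 4541) - 14*9 = 1/(-5633) - 1*126 = -1/5633 - 126 = -709759/5633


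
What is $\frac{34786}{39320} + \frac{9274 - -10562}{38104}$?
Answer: $\frac{131589829}{93640580} \approx 1.4053$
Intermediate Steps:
$\frac{34786}{39320} + \frac{9274 - -10562}{38104} = 34786 \cdot \frac{1}{39320} + \left(9274 + 10562\right) \frac{1}{38104} = \frac{17393}{19660} + 19836 \cdot \frac{1}{38104} = \frac{17393}{19660} + \frac{4959}{9526} = \frac{131589829}{93640580}$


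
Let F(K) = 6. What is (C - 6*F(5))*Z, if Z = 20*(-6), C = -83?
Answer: 14280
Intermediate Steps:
Z = -120
(C - 6*F(5))*Z = (-83 - 6*6)*(-120) = (-83 - 36)*(-120) = -119*(-120) = 14280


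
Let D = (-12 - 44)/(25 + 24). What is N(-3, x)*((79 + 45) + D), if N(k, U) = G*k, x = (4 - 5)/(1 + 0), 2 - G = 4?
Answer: 5160/7 ≈ 737.14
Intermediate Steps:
D = -8/7 (D = -56/49 = -56*1/49 = -8/7 ≈ -1.1429)
G = -2 (G = 2 - 1*4 = 2 - 4 = -2)
x = -1 (x = -1/1 = -1*1 = -1)
N(k, U) = -2*k
N(-3, x)*((79 + 45) + D) = (-2*(-3))*((79 + 45) - 8/7) = 6*(124 - 8/7) = 6*(860/7) = 5160/7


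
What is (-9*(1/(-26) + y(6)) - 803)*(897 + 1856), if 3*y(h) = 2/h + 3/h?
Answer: -28815651/13 ≈ -2.2166e+6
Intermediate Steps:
y(h) = 5/(3*h) (y(h) = (2/h + 3/h)/3 = (5/h)/3 = 5/(3*h))
(-9*(1/(-26) + y(6)) - 803)*(897 + 1856) = (-9*(1/(-26) + (5/3)/6) - 803)*(897 + 1856) = (-9*(-1/26 + (5/3)*(⅙)) - 803)*2753 = (-9*(-1/26 + 5/18) - 803)*2753 = (-9*28/117 - 803)*2753 = (-28/13 - 803)*2753 = -10467/13*2753 = -28815651/13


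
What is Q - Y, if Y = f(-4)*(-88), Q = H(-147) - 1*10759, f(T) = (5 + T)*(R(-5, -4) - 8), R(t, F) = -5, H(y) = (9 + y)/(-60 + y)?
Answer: -35707/3 ≈ -11902.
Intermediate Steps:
H(y) = (9 + y)/(-60 + y)
f(T) = -65 - 13*T (f(T) = (5 + T)*(-5 - 8) = (5 + T)*(-13) = -65 - 13*T)
Q = -32275/3 (Q = (9 - 147)/(-60 - 147) - 1*10759 = -138/(-207) - 10759 = -1/207*(-138) - 10759 = ⅔ - 10759 = -32275/3 ≈ -10758.)
Y = 1144 (Y = (-65 - 13*(-4))*(-88) = (-65 + 52)*(-88) = -13*(-88) = 1144)
Q - Y = -32275/3 - 1*1144 = -32275/3 - 1144 = -35707/3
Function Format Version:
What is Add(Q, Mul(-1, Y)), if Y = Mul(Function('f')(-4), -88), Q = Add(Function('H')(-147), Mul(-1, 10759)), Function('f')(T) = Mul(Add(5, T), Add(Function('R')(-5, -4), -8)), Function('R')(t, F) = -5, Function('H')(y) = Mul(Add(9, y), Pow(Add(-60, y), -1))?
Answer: Rational(-35707, 3) ≈ -11902.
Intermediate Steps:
Function('H')(y) = Mul(Pow(Add(-60, y), -1), Add(9, y))
Function('f')(T) = Add(-65, Mul(-13, T)) (Function('f')(T) = Mul(Add(5, T), Add(-5, -8)) = Mul(Add(5, T), -13) = Add(-65, Mul(-13, T)))
Q = Rational(-32275, 3) (Q = Add(Mul(Pow(Add(-60, -147), -1), Add(9, -147)), Mul(-1, 10759)) = Add(Mul(Pow(-207, -1), -138), -10759) = Add(Mul(Rational(-1, 207), -138), -10759) = Add(Rational(2, 3), -10759) = Rational(-32275, 3) ≈ -10758.)
Y = 1144 (Y = Mul(Add(-65, Mul(-13, -4)), -88) = Mul(Add(-65, 52), -88) = Mul(-13, -88) = 1144)
Add(Q, Mul(-1, Y)) = Add(Rational(-32275, 3), Mul(-1, 1144)) = Add(Rational(-32275, 3), -1144) = Rational(-35707, 3)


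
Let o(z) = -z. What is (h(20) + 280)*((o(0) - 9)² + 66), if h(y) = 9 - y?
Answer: 39543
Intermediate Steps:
(h(20) + 280)*((o(0) - 9)² + 66) = ((9 - 1*20) + 280)*((-1*0 - 9)² + 66) = ((9 - 20) + 280)*((0 - 9)² + 66) = (-11 + 280)*((-9)² + 66) = 269*(81 + 66) = 269*147 = 39543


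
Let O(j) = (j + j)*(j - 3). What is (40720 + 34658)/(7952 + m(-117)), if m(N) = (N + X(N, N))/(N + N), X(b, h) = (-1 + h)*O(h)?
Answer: 150756/44225 ≈ 3.4088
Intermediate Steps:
O(j) = 2*j*(-3 + j) (O(j) = (2*j)*(-3 + j) = 2*j*(-3 + j))
X(b, h) = 2*h*(-1 + h)*(-3 + h) (X(b, h) = (-1 + h)*(2*h*(-3 + h)) = 2*h*(-1 + h)*(-3 + h))
m(N) = (N + 2*N*(-1 + N)*(-3 + N))/(2*N) (m(N) = (N + 2*N*(-1 + N)*(-3 + N))/(N + N) = (N + 2*N*(-1 + N)*(-3 + N))/((2*N)) = (N + 2*N*(-1 + N)*(-3 + N))*(1/(2*N)) = (N + 2*N*(-1 + N)*(-3 + N))/(2*N))
(40720 + 34658)/(7952 + m(-117)) = (40720 + 34658)/(7952 + (½ + (-1 - 117)*(-3 - 117))) = 75378/(7952 + (½ - 118*(-120))) = 75378/(7952 + (½ + 14160)) = 75378/(7952 + 28321/2) = 75378/(44225/2) = 75378*(2/44225) = 150756/44225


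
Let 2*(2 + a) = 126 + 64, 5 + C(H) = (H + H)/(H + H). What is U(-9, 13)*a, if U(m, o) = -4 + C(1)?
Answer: -744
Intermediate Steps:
C(H) = -4 (C(H) = -5 + (H + H)/(H + H) = -5 + (2*H)/((2*H)) = -5 + (2*H)*(1/(2*H)) = -5 + 1 = -4)
a = 93 (a = -2 + (126 + 64)/2 = -2 + (1/2)*190 = -2 + 95 = 93)
U(m, o) = -8 (U(m, o) = -4 - 4 = -8)
U(-9, 13)*a = -8*93 = -744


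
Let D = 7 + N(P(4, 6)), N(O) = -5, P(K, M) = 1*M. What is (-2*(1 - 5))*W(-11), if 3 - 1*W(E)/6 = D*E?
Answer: 1200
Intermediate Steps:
P(K, M) = M
D = 2 (D = 7 - 5 = 2)
W(E) = 18 - 12*E
(-2*(1 - 5))*W(-11) = (-2*(1 - 5))*(18 - 12*(-11)) = (-2*(-4))*(18 + 132) = 8*150 = 1200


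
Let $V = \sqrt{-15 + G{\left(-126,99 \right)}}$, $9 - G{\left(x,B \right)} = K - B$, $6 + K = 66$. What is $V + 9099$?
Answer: $9099 + \sqrt{33} \approx 9104.8$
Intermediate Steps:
$K = 60$ ($K = -6 + 66 = 60$)
$G{\left(x,B \right)} = -51 + B$ ($G{\left(x,B \right)} = 9 - \left(60 - B\right) = 9 + \left(-60 + B\right) = -51 + B$)
$V = \sqrt{33}$ ($V = \sqrt{-15 + \left(-51 + 99\right)} = \sqrt{-15 + 48} = \sqrt{33} \approx 5.7446$)
$V + 9099 = \sqrt{33} + 9099 = 9099 + \sqrt{33}$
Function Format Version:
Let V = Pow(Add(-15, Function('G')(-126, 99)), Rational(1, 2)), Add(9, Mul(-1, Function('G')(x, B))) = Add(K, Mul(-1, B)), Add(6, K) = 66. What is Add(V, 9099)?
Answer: Add(9099, Pow(33, Rational(1, 2))) ≈ 9104.8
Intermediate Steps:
K = 60 (K = Add(-6, 66) = 60)
Function('G')(x, B) = Add(-51, B) (Function('G')(x, B) = Add(9, Mul(-1, Add(60, Mul(-1, B)))) = Add(9, Add(-60, B)) = Add(-51, B))
V = Pow(33, Rational(1, 2)) (V = Pow(Add(-15, Add(-51, 99)), Rational(1, 2)) = Pow(Add(-15, 48), Rational(1, 2)) = Pow(33, Rational(1, 2)) ≈ 5.7446)
Add(V, 9099) = Add(Pow(33, Rational(1, 2)), 9099) = Add(9099, Pow(33, Rational(1, 2)))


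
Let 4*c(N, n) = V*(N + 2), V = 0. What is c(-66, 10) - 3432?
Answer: -3432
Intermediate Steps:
c(N, n) = 0 (c(N, n) = (0*(N + 2))/4 = (0*(2 + N))/4 = (¼)*0 = 0)
c(-66, 10) - 3432 = 0 - 3432 = -3432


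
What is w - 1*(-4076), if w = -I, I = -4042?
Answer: 8118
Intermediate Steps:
w = 4042 (w = -1*(-4042) = 4042)
w - 1*(-4076) = 4042 - 1*(-4076) = 4042 + 4076 = 8118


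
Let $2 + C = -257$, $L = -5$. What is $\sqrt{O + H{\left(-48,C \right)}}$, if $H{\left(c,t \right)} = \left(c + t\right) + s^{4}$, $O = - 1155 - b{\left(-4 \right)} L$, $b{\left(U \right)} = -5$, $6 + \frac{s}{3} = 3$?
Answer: $\sqrt{35129} \approx 187.43$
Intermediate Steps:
$s = -9$ ($s = -18 + 3 \cdot 3 = -18 + 9 = -9$)
$C = -259$ ($C = -2 - 257 = -259$)
$O = 28875$ ($O = - 1155 \left(-1\right) \left(-5\right) \left(-5\right) = - 1155 \cdot 5 \left(-5\right) = \left(-1155\right) \left(-25\right) = 28875$)
$H{\left(c,t \right)} = 6561 + c + t$ ($H{\left(c,t \right)} = \left(c + t\right) + \left(-9\right)^{4} = \left(c + t\right) + 6561 = 6561 + c + t$)
$\sqrt{O + H{\left(-48,C \right)}} = \sqrt{28875 - -6254} = \sqrt{28875 + 6254} = \sqrt{35129}$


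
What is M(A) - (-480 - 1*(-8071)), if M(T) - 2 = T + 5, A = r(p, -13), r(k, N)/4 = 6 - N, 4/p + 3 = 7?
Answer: -7508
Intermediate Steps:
p = 1 (p = 4/(-3 + 7) = 4/4 = 4*(¼) = 1)
r(k, N) = 24 - 4*N (r(k, N) = 4*(6 - N) = 24 - 4*N)
A = 76 (A = 24 - 4*(-13) = 24 + 52 = 76)
M(T) = 7 + T (M(T) = 2 + (T + 5) = 2 + (5 + T) = 7 + T)
M(A) - (-480 - 1*(-8071)) = (7 + 76) - (-480 - 1*(-8071)) = 83 - (-480 + 8071) = 83 - 1*7591 = 83 - 7591 = -7508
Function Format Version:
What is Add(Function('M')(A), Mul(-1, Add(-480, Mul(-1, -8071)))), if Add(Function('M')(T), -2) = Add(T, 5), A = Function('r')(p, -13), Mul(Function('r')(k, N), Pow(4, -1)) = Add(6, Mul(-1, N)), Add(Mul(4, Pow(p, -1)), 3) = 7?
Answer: -7508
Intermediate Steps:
p = 1 (p = Mul(4, Pow(Add(-3, 7), -1)) = Mul(4, Pow(4, -1)) = Mul(4, Rational(1, 4)) = 1)
Function('r')(k, N) = Add(24, Mul(-4, N)) (Function('r')(k, N) = Mul(4, Add(6, Mul(-1, N))) = Add(24, Mul(-4, N)))
A = 76 (A = Add(24, Mul(-4, -13)) = Add(24, 52) = 76)
Function('M')(T) = Add(7, T) (Function('M')(T) = Add(2, Add(T, 5)) = Add(2, Add(5, T)) = Add(7, T))
Add(Function('M')(A), Mul(-1, Add(-480, Mul(-1, -8071)))) = Add(Add(7, 76), Mul(-1, Add(-480, Mul(-1, -8071)))) = Add(83, Mul(-1, Add(-480, 8071))) = Add(83, Mul(-1, 7591)) = Add(83, -7591) = -7508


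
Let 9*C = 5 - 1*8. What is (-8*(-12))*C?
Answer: -32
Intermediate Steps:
C = -1/3 (C = (5 - 1*8)/9 = (5 - 8)/9 = (1/9)*(-3) = -1/3 ≈ -0.33333)
(-8*(-12))*C = -8*(-12)*(-1/3) = 96*(-1/3) = -32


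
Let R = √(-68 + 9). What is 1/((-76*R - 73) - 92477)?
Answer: I/(2*(-46275*I + 38*√59)) ≈ -1.0805e-5 + 6.8151e-8*I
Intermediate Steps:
R = I*√59 (R = √(-59) = I*√59 ≈ 7.6811*I)
1/((-76*R - 73) - 92477) = 1/((-76*I*√59 - 73) - 92477) = 1/((-73 - 76*I*√59) - 92477) = 1/(-92550 - 76*I*√59)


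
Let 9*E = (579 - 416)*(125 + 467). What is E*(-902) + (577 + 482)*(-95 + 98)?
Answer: -87010799/9 ≈ -9.6679e+6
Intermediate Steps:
E = 96496/9 (E = ((579 - 416)*(125 + 467))/9 = (163*592)/9 = (⅑)*96496 = 96496/9 ≈ 10722.)
E*(-902) + (577 + 482)*(-95 + 98) = (96496/9)*(-902) + (577 + 482)*(-95 + 98) = -87039392/9 + 1059*3 = -87039392/9 + 3177 = -87010799/9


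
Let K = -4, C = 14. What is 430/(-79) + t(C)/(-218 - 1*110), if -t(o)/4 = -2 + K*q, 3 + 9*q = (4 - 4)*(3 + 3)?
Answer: -52969/9717 ≈ -5.4512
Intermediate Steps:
q = -⅓ (q = -⅓ + ((4 - 4)*(3 + 3))/9 = -⅓ + (0*6)/9 = -⅓ + (⅑)*0 = -⅓ + 0 = -⅓ ≈ -0.33333)
t(o) = 8/3 (t(o) = -4*(-2 - 4*(-⅓)) = -4*(-2 + 4/3) = -4*(-⅔) = 8/3)
430/(-79) + t(C)/(-218 - 1*110) = 430/(-79) + 8/(3*(-218 - 1*110)) = 430*(-1/79) + 8/(3*(-218 - 110)) = -430/79 + (8/3)/(-328) = -430/79 + (8/3)*(-1/328) = -430/79 - 1/123 = -52969/9717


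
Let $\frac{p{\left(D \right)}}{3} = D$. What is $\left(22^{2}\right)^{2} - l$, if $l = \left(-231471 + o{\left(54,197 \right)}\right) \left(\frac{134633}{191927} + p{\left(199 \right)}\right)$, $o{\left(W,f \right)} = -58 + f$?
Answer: $\frac{26582222460576}{191927} \approx 1.385 \cdot 10^{8}$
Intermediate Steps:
$p{\left(D \right)} = 3 D$
$l = - \frac{26537262409264}{191927}$ ($l = \left(-231471 + \left(-58 + 197\right)\right) \left(\frac{134633}{191927} + 3 \cdot 199\right) = \left(-231471 + 139\right) \left(134633 \cdot \frac{1}{191927} + 597\right) = - 231332 \left(\frac{134633}{191927} + 597\right) = \left(-231332\right) \frac{114715052}{191927} = - \frac{26537262409264}{191927} \approx -1.3827 \cdot 10^{8}$)
$\left(22^{2}\right)^{2} - l = \left(22^{2}\right)^{2} - - \frac{26537262409264}{191927} = 484^{2} + \frac{26537262409264}{191927} = 234256 + \frac{26537262409264}{191927} = \frac{26582222460576}{191927}$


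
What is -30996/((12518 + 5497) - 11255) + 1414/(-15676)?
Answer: -15482873/3311555 ≈ -4.6754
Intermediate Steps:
-30996/((12518 + 5497) - 11255) + 1414/(-15676) = -30996/(18015 - 11255) + 1414*(-1/15676) = -30996/6760 - 707/7838 = -30996*1/6760 - 707/7838 = -7749/1690 - 707/7838 = -15482873/3311555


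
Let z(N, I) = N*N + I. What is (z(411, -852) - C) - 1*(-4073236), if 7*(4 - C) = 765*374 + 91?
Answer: 29975308/7 ≈ 4.2822e+6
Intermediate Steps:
C = -286173/7 (C = 4 - (765*374 + 91)/7 = 4 - (286110 + 91)/7 = 4 - ⅐*286201 = 4 - 286201/7 = -286173/7 ≈ -40882.)
z(N, I) = I + N² (z(N, I) = N² + I = I + N²)
(z(411, -852) - C) - 1*(-4073236) = ((-852 + 411²) - 1*(-286173/7)) - 1*(-4073236) = ((-852 + 168921) + 286173/7) + 4073236 = (168069 + 286173/7) + 4073236 = 1462656/7 + 4073236 = 29975308/7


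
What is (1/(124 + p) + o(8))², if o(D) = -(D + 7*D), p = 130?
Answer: 264225025/64516 ≈ 4095.5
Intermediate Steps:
o(D) = -8*D
(1/(124 + p) + o(8))² = (1/(124 + 130) - 8*8)² = (1/254 - 64)² = (-16255/254)² = 264225025/64516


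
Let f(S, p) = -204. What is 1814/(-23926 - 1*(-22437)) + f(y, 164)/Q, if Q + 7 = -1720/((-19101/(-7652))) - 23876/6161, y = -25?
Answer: -6686363313358/7214420129231 ≈ -0.92681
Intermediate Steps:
Q = -82367456143/117681261 (Q = -7 + (-1720/((-19101/(-7652))) - 23876/6161) = -7 + (-1720/((-19101*(-1/7652))) - 23876*1/6161) = -7 + (-1720/19101/7652 - 23876/6161) = -7 + (-1720*7652/19101 - 23876/6161) = -7 + (-13161440/19101 - 23876/6161) = -7 - 81543687316/117681261 = -82367456143/117681261 ≈ -699.92)
1814/(-23926 - 1*(-22437)) + f(y, 164)/Q = 1814/(-23926 - 1*(-22437)) - 204/(-82367456143/117681261) = 1814/(-23926 + 22437) - 204*(-117681261/82367456143) = 1814/(-1489) + 1412175132/4845144479 = 1814*(-1/1489) + 1412175132/4845144479 = -1814/1489 + 1412175132/4845144479 = -6686363313358/7214420129231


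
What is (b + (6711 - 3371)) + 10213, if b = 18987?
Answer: 32540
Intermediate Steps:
(b + (6711 - 3371)) + 10213 = (18987 + (6711 - 3371)) + 10213 = (18987 + 3340) + 10213 = 22327 + 10213 = 32540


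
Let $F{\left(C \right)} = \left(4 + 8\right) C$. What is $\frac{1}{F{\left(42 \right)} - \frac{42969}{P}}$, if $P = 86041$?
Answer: $\frac{86041}{43321695} \approx 0.0019861$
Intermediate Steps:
$F{\left(C \right)} = 12 C$
$\frac{1}{F{\left(42 \right)} - \frac{42969}{P}} = \frac{1}{12 \cdot 42 - \frac{42969}{86041}} = \frac{1}{504 - \frac{42969}{86041}} = \frac{1}{\frac{43321695}{86041}} = \frac{86041}{43321695}$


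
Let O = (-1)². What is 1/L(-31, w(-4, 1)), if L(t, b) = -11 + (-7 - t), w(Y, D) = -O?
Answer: 1/13 ≈ 0.076923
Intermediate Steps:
O = 1
w(Y, D) = -1 (w(Y, D) = -1*1 = -1)
L(t, b) = -18 - t
1/L(-31, w(-4, 1)) = 1/(-18 - 1*(-31)) = 1/(-18 + 31) = 1/13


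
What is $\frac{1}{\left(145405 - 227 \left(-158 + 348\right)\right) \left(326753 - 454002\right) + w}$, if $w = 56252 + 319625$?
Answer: $- \frac{1}{13014015598} \approx -7.684 \cdot 10^{-11}$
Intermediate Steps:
$w = 375877$
$\frac{1}{\left(145405 - 227 \left(-158 + 348\right)\right) \left(326753 - 454002\right) + w} = \frac{1}{\left(145405 - 227 \left(-158 + 348\right)\right) \left(326753 - 454002\right) + 375877} = \frac{1}{\left(145405 - 43130\right) \left(-127249\right) + 375877} = \frac{1}{102275 \left(-127249\right) + 375877} = \frac{1}{-13014391475 + 375877} = \frac{1}{-13014015598} = - \frac{1}{13014015598}$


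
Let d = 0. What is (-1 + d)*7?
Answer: -7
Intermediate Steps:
(-1 + d)*7 = (-1 + 0)*7 = -1*7 = -7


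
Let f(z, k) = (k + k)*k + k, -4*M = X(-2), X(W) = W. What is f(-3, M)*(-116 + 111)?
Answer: -5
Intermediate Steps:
M = ½ (M = -¼*(-2) = ½ ≈ 0.50000)
f(z, k) = k + 2*k² (f(z, k) = (2*k)*k + k = 2*k² + k = k + 2*k²)
f(-3, M)*(-116 + 111) = ((1 + 2*(½))/2)*(-116 + 111) = ((1 + 1)/2)*(-5) = ((½)*2)*(-5) = 1*(-5) = -5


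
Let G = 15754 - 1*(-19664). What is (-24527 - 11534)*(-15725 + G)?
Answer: -710149273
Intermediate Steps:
G = 35418 (G = 15754 + 19664 = 35418)
(-24527 - 11534)*(-15725 + G) = (-24527 - 11534)*(-15725 + 35418) = -36061*19693 = -710149273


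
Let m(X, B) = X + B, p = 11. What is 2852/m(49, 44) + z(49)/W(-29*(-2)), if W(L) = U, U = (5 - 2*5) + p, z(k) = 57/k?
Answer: 9073/294 ≈ 30.861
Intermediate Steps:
U = 6 (U = (5 - 2*5) + 11 = (5 - 10) + 11 = -5 + 11 = 6)
m(X, B) = B + X
W(L) = 6
2852/m(49, 44) + z(49)/W(-29*(-2)) = 2852/(44 + 49) + (57/49)/6 = 2852/93 + (57*(1/49))*(1/6) = 2852*(1/93) + (57/49)*(1/6) = 92/3 + 19/98 = 9073/294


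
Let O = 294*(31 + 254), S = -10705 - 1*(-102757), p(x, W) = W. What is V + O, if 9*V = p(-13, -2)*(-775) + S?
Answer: 847712/9 ≈ 94190.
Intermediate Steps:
S = 92052 (S = -10705 + 102757 = 92052)
V = 93602/9 (V = (-2*(-775) + 92052)/9 = (1550 + 92052)/9 = (1/9)*93602 = 93602/9 ≈ 10400.)
O = 83790 (O = 294*285 = 83790)
V + O = 93602/9 + 83790 = 847712/9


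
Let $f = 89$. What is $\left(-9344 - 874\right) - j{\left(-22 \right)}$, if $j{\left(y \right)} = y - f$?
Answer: $-10107$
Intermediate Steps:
$j{\left(y \right)} = -89 + y$ ($j{\left(y \right)} = y - 89 = -89 + y$)
$\left(-9344 - 874\right) - j{\left(-22 \right)} = \left(-9344 - 874\right) - \left(-89 - 22\right) = \left(-9344 - 874\right) - -111 = -10218 + 111 = -10107$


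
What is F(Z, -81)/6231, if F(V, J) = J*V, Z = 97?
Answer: -2619/2077 ≈ -1.2610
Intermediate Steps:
F(Z, -81)/6231 = -81*97/6231 = -7857*1/6231 = -2619/2077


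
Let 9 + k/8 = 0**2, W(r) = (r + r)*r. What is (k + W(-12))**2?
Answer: 46656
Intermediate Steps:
W(r) = 2*r**2 (W(r) = (2*r)*r = 2*r**2)
k = -72 (k = -72 + 8*0**2 = -72 + 8*0 = -72 + 0 = -72)
(k + W(-12))**2 = (-72 + 2*(-12)**2)**2 = (-72 + 2*144)**2 = (-72 + 288)**2 = 216**2 = 46656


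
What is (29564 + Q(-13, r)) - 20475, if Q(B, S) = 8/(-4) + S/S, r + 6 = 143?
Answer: 9088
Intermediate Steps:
r = 137 (r = -6 + 143 = 137)
Q(B, S) = -1 (Q(B, S) = 8*(-1/4) + 1 = -2 + 1 = -1)
(29564 + Q(-13, r)) - 20475 = (29564 - 1) - 20475 = 29563 - 20475 = 9088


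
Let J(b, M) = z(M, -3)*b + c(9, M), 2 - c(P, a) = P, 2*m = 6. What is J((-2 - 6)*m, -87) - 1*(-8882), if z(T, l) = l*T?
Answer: 2611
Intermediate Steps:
m = 3 (m = (1/2)*6 = 3)
z(T, l) = T*l
c(P, a) = 2 - P
J(b, M) = -7 - 3*M*b (J(b, M) = (M*(-3))*b + (2 - 1*9) = (-3*M)*b + (2 - 9) = -3*M*b - 7 = -7 - 3*M*b)
J((-2 - 6)*m, -87) - 1*(-8882) = (-7 - 3*(-87)*(-2 - 6)*3) - 1*(-8882) = (-7 - 3*(-87)*(-8*3)) + 8882 = (-7 - 3*(-87)*(-24)) + 8882 = (-7 - 6264) + 8882 = -6271 + 8882 = 2611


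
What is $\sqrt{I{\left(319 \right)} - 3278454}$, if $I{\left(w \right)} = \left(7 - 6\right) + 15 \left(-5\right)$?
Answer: $8 i \sqrt{51227} \approx 1810.7 i$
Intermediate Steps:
$I{\left(w \right)} = -74$ ($I{\left(w \right)} = 1 - 75 = -74$)
$\sqrt{I{\left(319 \right)} - 3278454} = \sqrt{-74 - 3278454} = \sqrt{-3278528} = 8 i \sqrt{51227}$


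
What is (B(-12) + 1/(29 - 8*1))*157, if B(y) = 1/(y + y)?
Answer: 157/168 ≈ 0.93452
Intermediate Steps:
B(y) = 1/(2*y)
(B(-12) + 1/(29 - 8*1))*157 = ((½)/(-12) + 1/(29 - 8*1))*157 = ((½)*(-1/12) + 1/(29 - 8))*157 = (-1/24 + 1/21)*157 = (1/168)*157 = 157/168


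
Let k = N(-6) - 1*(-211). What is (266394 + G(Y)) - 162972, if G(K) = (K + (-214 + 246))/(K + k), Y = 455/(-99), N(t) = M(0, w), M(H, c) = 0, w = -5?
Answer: 2113327861/20434 ≈ 1.0342e+5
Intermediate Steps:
N(t) = 0
Y = -455/99 (Y = 455*(-1/99) = -455/99 ≈ -4.5960)
k = 211 (k = 0 - 1*(-211) = 0 + 211 = 211)
G(K) = (32 + K)/(211 + K) (G(K) = (K + (-214 + 246))/(K + 211) = (K + 32)/(211 + K) = (32 + K)/(211 + K))
(266394 + G(Y)) - 162972 = (266394 + (32 - 455/99)/(211 - 455/99)) - 162972 = (266394 + (2713/99)/(20434/99)) - 162972 = (266394 + (99/20434)*(2713/99)) - 162972 = (266394 + 2713/20434) - 162972 = 5443497709/20434 - 162972 = 2113327861/20434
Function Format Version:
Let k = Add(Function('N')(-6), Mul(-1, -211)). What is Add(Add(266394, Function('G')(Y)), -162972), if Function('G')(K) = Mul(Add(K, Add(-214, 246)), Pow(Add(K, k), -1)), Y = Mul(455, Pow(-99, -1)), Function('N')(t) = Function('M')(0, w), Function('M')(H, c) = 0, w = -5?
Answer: Rational(2113327861, 20434) ≈ 1.0342e+5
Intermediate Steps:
Function('N')(t) = 0
Y = Rational(-455, 99) (Y = Mul(455, Rational(-1, 99)) = Rational(-455, 99) ≈ -4.5960)
k = 211 (k = Add(0, Mul(-1, -211)) = Add(0, 211) = 211)
Function('G')(K) = Mul(Pow(Add(211, K), -1), Add(32, K)) (Function('G')(K) = Mul(Add(K, Add(-214, 246)), Pow(Add(K, 211), -1)) = Mul(Add(K, 32), Pow(Add(211, K), -1)) = Mul(Add(32, K), Pow(Add(211, K), -1)) = Mul(Pow(Add(211, K), -1), Add(32, K)))
Add(Add(266394, Function('G')(Y)), -162972) = Add(Add(266394, Mul(Pow(Add(211, Rational(-455, 99)), -1), Add(32, Rational(-455, 99)))), -162972) = Add(Add(266394, Mul(Pow(Rational(20434, 99), -1), Rational(2713, 99))), -162972) = Add(Add(266394, Mul(Rational(99, 20434), Rational(2713, 99))), -162972) = Add(Add(266394, Rational(2713, 20434)), -162972) = Add(Rational(5443497709, 20434), -162972) = Rational(2113327861, 20434)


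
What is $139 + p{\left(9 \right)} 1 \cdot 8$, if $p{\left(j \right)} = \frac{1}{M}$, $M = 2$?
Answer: $143$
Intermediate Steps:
$p{\left(j \right)} = \frac{1}{2}$
$139 + p{\left(9 \right)} 1 \cdot 8 = 139 + \frac{1 \cdot 8}{2} = 139 + \frac{1}{2} \cdot 8 = 139 + 4 = 143$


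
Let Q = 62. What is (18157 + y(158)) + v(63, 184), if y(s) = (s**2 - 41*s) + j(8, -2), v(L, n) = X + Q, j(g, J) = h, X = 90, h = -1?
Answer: 36794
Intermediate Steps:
j(g, J) = -1
v(L, n) = 152 (v(L, n) = 90 + 62 = 152)
y(s) = -1 + s**2 - 41*s (y(s) = (s**2 - 41*s) - 1 = -1 + s**2 - 41*s)
(18157 + y(158)) + v(63, 184) = (18157 + (-1 + 158**2 - 41*158)) + 152 = (18157 + (-1 + 24964 - 6478)) + 152 = (18157 + 18485) + 152 = 36642 + 152 = 36794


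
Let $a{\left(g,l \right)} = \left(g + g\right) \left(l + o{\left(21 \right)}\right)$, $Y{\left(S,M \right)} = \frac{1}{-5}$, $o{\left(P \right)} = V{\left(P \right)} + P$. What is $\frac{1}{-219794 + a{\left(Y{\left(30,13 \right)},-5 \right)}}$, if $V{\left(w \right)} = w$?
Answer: $- \frac{5}{1099044} \approx -4.5494 \cdot 10^{-6}$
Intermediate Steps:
$o{\left(P \right)} = 2 P$ ($o{\left(P \right)} = P + P = 2 P$)
$Y{\left(S,M \right)} = - \frac{1}{5}$
$a{\left(g,l \right)} = 2 g \left(42 + l\right)$ ($a{\left(g,l \right)} = \left(g + g\right) \left(l + 2 \cdot 21\right) = 2 g \left(l + 42\right) = 2 g \left(42 + l\right)$)
$\frac{1}{-219794 + a{\left(Y{\left(30,13 \right)},-5 \right)}} = \frac{1}{-219794 + 2 \left(- \frac{1}{5}\right) \left(42 - 5\right)} = \frac{1}{-219794 + 2 \left(- \frac{1}{5}\right) 37} = \frac{1}{-219794 - \frac{74}{5}} = \frac{1}{- \frac{1099044}{5}} = - \frac{5}{1099044}$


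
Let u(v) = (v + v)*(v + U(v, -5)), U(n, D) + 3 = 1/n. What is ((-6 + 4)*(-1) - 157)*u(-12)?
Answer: -56110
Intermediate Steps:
U(n, D) = -3 + 1/n
u(v) = 2*v*(-3 + v + 1/v) (u(v) = (v + v)*(v + (-3 + 1/v)) = (2*v)*(-3 + v + 1/v) = 2*v*(-3 + v + 1/v))
((-6 + 4)*(-1) - 157)*u(-12) = ((-6 + 4)*(-1) - 157)*(2 + 2*(-12)*(-3 - 12)) = (-2*(-1) - 157)*(2 + 2*(-12)*(-15)) = (2 - 157)*(2 + 360) = -155*362 = -56110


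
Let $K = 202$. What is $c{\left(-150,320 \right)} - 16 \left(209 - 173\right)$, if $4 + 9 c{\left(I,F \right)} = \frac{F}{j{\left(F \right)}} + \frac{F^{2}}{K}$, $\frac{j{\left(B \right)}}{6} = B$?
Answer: $- \frac{2836627}{5454} \approx -520.1$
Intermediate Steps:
$j{\left(B \right)} = 6 B$
$c{\left(I,F \right)} = - \frac{23}{54} + \frac{F^{2}}{1818}$ ($c{\left(I,F \right)} = - \frac{4}{9} + \frac{\frac{F}{6 F} + \frac{F^{2}}{202}}{9} = - \frac{4}{9} + \frac{F \frac{1}{6 F} + F^{2} \cdot \frac{1}{202}}{9} = - \frac{4}{9} + \frac{\frac{1}{6} + \frac{F^{2}}{202}}{9} = - \frac{4}{9} + \left(\frac{1}{54} + \frac{F^{2}}{1818}\right) = - \frac{23}{54} + \frac{F^{2}}{1818}$)
$c{\left(-150,320 \right)} - 16 \left(209 - 173\right) = \left(- \frac{23}{54} + \frac{320^{2}}{1818}\right) - 16 \left(209 - 173\right) = \left(- \frac{23}{54} + \frac{1}{1818} \cdot 102400\right) - 576 = \left(- \frac{23}{54} + \frac{51200}{909}\right) - 576 = \frac{304877}{5454} - 576 = - \frac{2836627}{5454}$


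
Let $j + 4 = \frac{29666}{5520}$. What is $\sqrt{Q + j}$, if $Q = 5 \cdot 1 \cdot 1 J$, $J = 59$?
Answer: $\frac{\sqrt{564415170}}{1380} \approx 17.216$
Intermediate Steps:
$j = \frac{3793}{2760}$ ($j = -4 + \frac{29666}{5520} = -4 + 29666 \cdot \frac{1}{5520} = -4 + \frac{14833}{2760} = \frac{3793}{2760} \approx 1.3743$)
$Q = 295$ ($Q = 5 \cdot 1 \cdot 1 \cdot 59 = 5 \cdot 1 \cdot 59 = 5 \cdot 59 = 295$)
$\sqrt{Q + j} = \sqrt{295 + \frac{3793}{2760}} = \sqrt{\frac{817993}{2760}} = \frac{\sqrt{564415170}}{1380}$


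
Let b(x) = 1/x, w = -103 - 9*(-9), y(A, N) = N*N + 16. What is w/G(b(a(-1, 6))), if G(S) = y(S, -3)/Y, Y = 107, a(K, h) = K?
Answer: -2354/25 ≈ -94.160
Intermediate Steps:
y(A, N) = 16 + N² (y(A, N) = N² + 16 = 16 + N²)
w = -22 (w = -103 + 81 = -22)
G(S) = 25/107 (G(S) = (16 + (-3)²)/107 = (16 + 9)*(1/107) = 25*(1/107) = 25/107)
w/G(b(a(-1, 6))) = -22/25/107 = -22*107/25 = -2354/25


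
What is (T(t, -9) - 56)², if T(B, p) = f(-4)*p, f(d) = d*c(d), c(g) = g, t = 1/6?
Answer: 40000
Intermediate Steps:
t = ⅙ ≈ 0.16667
f(d) = d² (f(d) = d*d = d²)
T(B, p) = 16*p (T(B, p) = (-4)²*p = 16*p)
(T(t, -9) - 56)² = (16*(-9) - 56)² = (-144 - 56)² = (-200)² = 40000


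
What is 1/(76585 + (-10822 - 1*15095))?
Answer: 1/50668 ≈ 1.9736e-5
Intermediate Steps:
1/(76585 + (-10822 - 1*15095)) = 1/(76585 + (-10822 - 15095)) = 1/(76585 - 25917) = 1/50668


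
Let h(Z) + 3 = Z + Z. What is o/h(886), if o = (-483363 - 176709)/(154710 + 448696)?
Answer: -330036/533712607 ≈ -0.00061838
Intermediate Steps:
o = -330036/301703 (o = -660072/603406 = -660072*1/603406 = -330036/301703 ≈ -1.0939)
h(Z) = -3 + 2*Z (h(Z) = -3 + (Z + Z) = -3 + 2*Z)
o/h(886) = -330036/(301703*(-3 + 2*886)) = -330036/(301703*(-3 + 1772)) = -330036/301703/1769 = -330036/301703*1/1769 = -330036/533712607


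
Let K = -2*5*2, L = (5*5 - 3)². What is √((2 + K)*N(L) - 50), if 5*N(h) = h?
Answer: I*√44810/5 ≈ 42.337*I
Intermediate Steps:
L = 484 (L = (25 - 3)² = 22² = 484)
N(h) = h/5
K = -20 (K = -10*2 = -20)
√((2 + K)*N(L) - 50) = √((2 - 20)*((⅕)*484) - 50) = √(-18*484/5 - 50) = √(-8712/5 - 50) = √(-8962/5) = I*√44810/5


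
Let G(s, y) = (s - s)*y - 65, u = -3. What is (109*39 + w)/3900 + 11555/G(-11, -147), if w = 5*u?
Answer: -57422/325 ≈ -176.68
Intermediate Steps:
w = -15 (w = 5*(-3) = -15)
G(s, y) = -65 (G(s, y) = 0*y - 65 = 0 - 65 = -65)
(109*39 + w)/3900 + 11555/G(-11, -147) = (109*39 - 15)/3900 + 11555/(-65) = (4251 - 15)*(1/3900) + 11555*(-1/65) = 4236*(1/3900) - 2311/13 = 353/325 - 2311/13 = -57422/325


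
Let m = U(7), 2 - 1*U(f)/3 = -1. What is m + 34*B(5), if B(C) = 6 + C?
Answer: 383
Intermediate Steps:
U(f) = 9 (U(f) = 6 - 3*(-1) = 6 + 3 = 9)
m = 9
m + 34*B(5) = 9 + 34*(6 + 5) = 9 + 34*11 = 9 + 374 = 383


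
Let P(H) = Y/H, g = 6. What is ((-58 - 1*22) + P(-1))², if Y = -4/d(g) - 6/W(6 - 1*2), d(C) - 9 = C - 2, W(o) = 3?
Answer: 1020100/169 ≈ 6036.1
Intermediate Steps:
d(C) = 7 + C (d(C) = 9 + (C - 2) = 9 + (-2 + C) = 7 + C)
Y = -30/13 (Y = -4/(7 + 6) - 6/3 = -4/13 - 6*⅓ = -4*1/13 - 2 = -4/13 - 2 = -30/13 ≈ -2.3077)
P(H) = -30/(13*H)
((-58 - 1*22) + P(-1))² = ((-58 - 1*22) - 30/13/(-1))² = ((-58 - 22) - 30/13*(-1))² = (-80 + 30/13)² = (-1010/13)² = 1020100/169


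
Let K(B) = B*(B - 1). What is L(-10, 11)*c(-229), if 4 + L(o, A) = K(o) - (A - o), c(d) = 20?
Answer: 1700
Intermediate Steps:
K(B) = B*(-1 + B)
L(o, A) = -4 + o - A + o*(-1 + o) (L(o, A) = -4 + (o*(-1 + o) - (A - o)) = -4 + (o*(-1 + o) + (o - A)) = -4 + (o - A + o*(-1 + o)) = -4 + o - A + o*(-1 + o))
L(-10, 11)*c(-229) = (-4 + (-10)**2 - 1*11)*20 = (-4 + 100 - 11)*20 = 85*20 = 1700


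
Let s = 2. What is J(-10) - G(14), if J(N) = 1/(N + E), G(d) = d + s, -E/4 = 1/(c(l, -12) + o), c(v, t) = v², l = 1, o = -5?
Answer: -145/9 ≈ -16.111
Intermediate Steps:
E = 1 (E = -4/(1² - 5) = -4/(1 - 5) = -4/(-4) = -4*(-¼) = 1)
G(d) = 2 + d (G(d) = d + 2 = 2 + d)
J(N) = 1/(1 + N) (J(N) = 1/(N + 1) = 1/(1 + N))
J(-10) - G(14) = 1/(1 - 10) - (2 + 14) = 1/(-9) - 1*16 = -⅑ - 16 = -145/9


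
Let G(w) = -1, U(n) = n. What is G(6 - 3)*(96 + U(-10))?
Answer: -86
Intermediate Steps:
G(6 - 3)*(96 + U(-10)) = -(96 - 10) = -1*86 = -86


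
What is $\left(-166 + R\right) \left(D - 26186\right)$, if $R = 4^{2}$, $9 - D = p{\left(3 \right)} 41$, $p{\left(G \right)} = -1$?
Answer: $3920400$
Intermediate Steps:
$D = 50$ ($D = 9 - \left(-1\right) 41 = 9 - -41 = 9 + 41 = 50$)
$R = 16$
$\left(-166 + R\right) \left(D - 26186\right) = \left(-166 + 16\right) \left(50 - 26186\right) = \left(-150\right) \left(-26136\right) = 3920400$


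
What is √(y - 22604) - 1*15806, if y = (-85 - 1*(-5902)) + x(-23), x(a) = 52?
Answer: -15806 + I*√16735 ≈ -15806.0 + 129.36*I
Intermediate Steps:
y = 5869 (y = (-85 - 1*(-5902)) + 52 = (-85 + 5902) + 52 = 5817 + 52 = 5869)
√(y - 22604) - 1*15806 = √(5869 - 22604) - 1*15806 = √(-16735) - 15806 = I*√16735 - 15806 = -15806 + I*√16735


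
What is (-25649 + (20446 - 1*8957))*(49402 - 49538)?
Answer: 1925760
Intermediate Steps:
(-25649 + (20446 - 1*8957))*(49402 - 49538) = (-25649 + (20446 - 8957))*(-136) = (-25649 + 11489)*(-136) = -14160*(-136) = 1925760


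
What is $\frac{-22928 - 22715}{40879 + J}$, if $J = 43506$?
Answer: $- \frac{45643}{84385} \approx -0.54089$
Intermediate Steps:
$\frac{-22928 - 22715}{40879 + J} = \frac{-22928 - 22715}{40879 + 43506} = - \frac{45643}{84385}$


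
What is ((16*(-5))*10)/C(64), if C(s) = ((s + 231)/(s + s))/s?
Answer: -1310720/59 ≈ -22216.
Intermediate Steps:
C(s) = (231 + s)/(2*s²) (C(s) = ((231 + s)/((2*s)))/s = ((231 + s)*(1/(2*s)))/s = ((231 + s)/(2*s))/s = (231 + s)/(2*s²))
((16*(-5))*10)/C(64) = ((16*(-5))*10)/(((½)*(231 + 64)/64²)) = (-80*10)/(((½)*(1/4096)*295)) = -800/295/8192 = -800*8192/295 = -1310720/59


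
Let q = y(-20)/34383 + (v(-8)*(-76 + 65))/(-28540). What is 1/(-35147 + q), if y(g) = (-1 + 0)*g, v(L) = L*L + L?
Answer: -245322705/8622351674953 ≈ -2.8452e-5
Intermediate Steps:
v(L) = L + L**2 (v(L) = L**2 + L = L + L**2)
y(g) = -g
q = 5437682/245322705 (q = -1*(-20)/34383 + ((-8*(1 - 8))*(-76 + 65))/(-28540) = 20*(1/34383) + (-8*(-7)*(-11))*(-1/28540) = 20/34383 + (56*(-11))*(-1/28540) = 20/34383 - 616*(-1/28540) = 20/34383 + 154/7135 = 5437682/245322705 ≈ 0.022165)
1/(-35147 + q) = 1/(-35147 + 5437682/245322705) = 1/(-8622351674953/245322705) = -245322705/8622351674953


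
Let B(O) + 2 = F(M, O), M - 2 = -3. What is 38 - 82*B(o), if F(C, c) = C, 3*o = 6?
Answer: 284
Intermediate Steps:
M = -1 (M = 2 - 3 = -1)
o = 2 (o = (1/3)*6 = 2)
B(O) = -3 (B(O) = -2 - 1 = -3)
38 - 82*B(o) = 38 - 82*(-3) = 38 + 246 = 284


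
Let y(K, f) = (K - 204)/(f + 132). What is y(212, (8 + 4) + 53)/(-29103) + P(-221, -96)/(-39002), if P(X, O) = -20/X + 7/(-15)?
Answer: 2038360279/247088846218110 ≈ 8.2495e-6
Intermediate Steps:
y(K, f) = (-204 + K)/(132 + f)
P(X, O) = -7/15 - 20/X (P(X, O) = -20/X + 7*(-1/15) = -20/X - 7/15 = -7/15 - 20/X)
y(212, (8 + 4) + 53)/(-29103) + P(-221, -96)/(-39002) = ((-204 + 212)/(132 + ((8 + 4) + 53)))/(-29103) + (-7/15 - 20/(-221))/(-39002) = (8/(132 + (12 + 53)))*(-1/29103) + (-7/15 - 20*(-1/221))*(-1/39002) = (8/(132 + 65))*(-1/29103) + (-7/15 + 20/221)*(-1/39002) = (8/197)*(-1/29103) - 1247/3315*(-1/39002) = ((1/197)*8)*(-1/29103) + 1247/129291630 = (8/197)*(-1/29103) + 1247/129291630 = -8/5733291 + 1247/129291630 = 2038360279/247088846218110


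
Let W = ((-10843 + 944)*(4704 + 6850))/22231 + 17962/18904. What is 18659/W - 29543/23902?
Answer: -125645862705331499/25834581251674262 ≈ -4.8635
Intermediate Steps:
W = -1080854374181/210127412 (W = -9899*11554*(1/22231) + 17962*(1/18904) = -114373046*1/22231 + 8981/9452 = -114373046/22231 + 8981/9452 = -1080854374181/210127412 ≈ -5143.8)
18659/W - 29543/23902 = 18659/(-1080854374181/210127412) - 29543/23902 = 18659*(-210127412/1080854374181) - 29543*1/23902 = -3920767380508/1080854374181 - 29543/23902 = -125645862705331499/25834581251674262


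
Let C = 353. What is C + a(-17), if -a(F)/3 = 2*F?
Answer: 455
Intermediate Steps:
a(F) = -6*F
C + a(-17) = 353 - 6*(-17) = 353 + 102 = 455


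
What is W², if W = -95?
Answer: 9025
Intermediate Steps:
W² = (-95)² = 9025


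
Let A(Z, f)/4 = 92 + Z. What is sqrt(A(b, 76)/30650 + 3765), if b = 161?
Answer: sqrt(35369567303)/3065 ≈ 61.360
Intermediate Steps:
A(Z, f) = 368 + 4*Z (A(Z, f) = 4*(92 + Z) = 368 + 4*Z)
sqrt(A(b, 76)/30650 + 3765) = sqrt((368 + 4*161)/30650 + 3765) = sqrt((368 + 644)*(1/30650) + 3765) = sqrt(1012*(1/30650) + 3765) = sqrt(506/15325 + 3765) = sqrt(57699131/15325) = sqrt(35369567303)/3065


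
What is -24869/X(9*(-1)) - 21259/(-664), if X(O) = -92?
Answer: 4617211/15272 ≈ 302.33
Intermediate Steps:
-24869/X(9*(-1)) - 21259/(-664) = -24869/(-92) - 21259/(-664) = -24869*(-1/92) - 21259*(-1/664) = 24869/92 + 21259/664 = 4617211/15272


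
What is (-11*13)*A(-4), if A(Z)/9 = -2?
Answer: 2574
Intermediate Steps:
A(Z) = -18 (A(Z) = 9*(-2) = -18)
(-11*13)*A(-4) = -11*13*(-18) = -143*(-18) = 2574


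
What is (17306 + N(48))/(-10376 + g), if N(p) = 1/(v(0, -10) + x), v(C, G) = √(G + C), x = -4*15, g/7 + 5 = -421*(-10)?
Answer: 6247460/6880299 - I*√10/68802990 ≈ 0.90802 - 4.5961e-8*I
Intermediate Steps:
g = 29435 (g = -35 + 7*(-421*(-10)) = -35 + 7*4210 = -35 + 29470 = 29435)
x = -60
v(C, G) = √(C + G)
N(p) = 1/(-60 + I*√10) (N(p) = 1/(√(0 - 10) - 60) = 1/(√(-10) - 60) = 1/(I*√10 - 60) = 1/(-60 + I*√10))
(17306 + N(48))/(-10376 + g) = (17306 + (-6/361 - I*√10/3610))/(-10376 + 29435) = (6247460/361 - I*√10/3610)/19059 = (6247460/361 - I*√10/3610)*(1/19059) = 6247460/6880299 - I*√10/68802990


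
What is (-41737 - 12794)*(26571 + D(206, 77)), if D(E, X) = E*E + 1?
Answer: -3763075248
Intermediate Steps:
D(E, X) = 1 + E² (D(E, X) = E² + 1 = 1 + E²)
(-41737 - 12794)*(26571 + D(206, 77)) = (-41737 - 12794)*(26571 + (1 + 206²)) = -54531*(26571 + (1 + 42436)) = -54531*(26571 + 42437) = -54531*69008 = -3763075248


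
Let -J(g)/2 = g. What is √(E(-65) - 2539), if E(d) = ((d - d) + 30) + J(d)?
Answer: I*√2379 ≈ 48.775*I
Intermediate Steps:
J(g) = -2*g
E(d) = 30 - 2*d (E(d) = ((d - d) + 30) - 2*d = (0 + 30) - 2*d = 30 - 2*d)
√(E(-65) - 2539) = √((30 - 2*(-65)) - 2539) = √((30 + 130) - 2539) = √(160 - 2539) = √(-2379) = I*√2379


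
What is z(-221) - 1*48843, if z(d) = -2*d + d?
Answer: -48622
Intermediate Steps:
z(d) = -d
z(-221) - 1*48843 = -1*(-221) - 1*48843 = 221 - 48843 = -48622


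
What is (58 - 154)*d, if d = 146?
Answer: -14016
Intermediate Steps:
(58 - 154)*d = (58 - 154)*146 = -96*146 = -14016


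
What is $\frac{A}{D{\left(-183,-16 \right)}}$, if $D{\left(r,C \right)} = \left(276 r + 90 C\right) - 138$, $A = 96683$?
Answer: $- \frac{96683}{52086} \approx -1.8562$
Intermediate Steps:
$D{\left(r,C \right)} = -138 + 90 C + 276 r$ ($D{\left(r,C \right)} = \left(90 C + 276 r\right) - 138 = -138 + 90 C + 276 r$)
$\frac{A}{D{\left(-183,-16 \right)}} = \frac{96683}{-138 + 90 \left(-16\right) + 276 \left(-183\right)} = \frac{96683}{-138 - 1440 - 50508} = \frac{96683}{-52086} = 96683 \left(- \frac{1}{52086}\right) = - \frac{96683}{52086}$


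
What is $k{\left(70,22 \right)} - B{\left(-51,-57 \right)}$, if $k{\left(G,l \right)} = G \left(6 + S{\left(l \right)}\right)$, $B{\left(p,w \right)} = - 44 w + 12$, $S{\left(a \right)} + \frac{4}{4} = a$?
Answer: $-630$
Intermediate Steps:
$S{\left(a \right)} = -1 + a$
$B{\left(p,w \right)} = 12 - 44 w$
$k{\left(G,l \right)} = G \left(5 + l\right)$ ($k{\left(G,l \right)} = G \left(6 + \left(-1 + l\right)\right) = G \left(5 + l\right)$)
$k{\left(70,22 \right)} - B{\left(-51,-57 \right)} = 70 \left(5 + 22\right) - \left(12 - -2508\right) = 70 \cdot 27 - \left(12 + 2508\right) = 1890 - 2520 = -630$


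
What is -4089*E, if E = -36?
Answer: 147204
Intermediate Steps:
-4089*E = -4089*(-36) = 147204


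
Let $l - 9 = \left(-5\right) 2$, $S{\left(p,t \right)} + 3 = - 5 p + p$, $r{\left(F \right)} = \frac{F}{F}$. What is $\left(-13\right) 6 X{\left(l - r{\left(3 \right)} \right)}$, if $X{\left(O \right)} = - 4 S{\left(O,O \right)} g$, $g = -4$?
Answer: $-6240$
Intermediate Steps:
$r{\left(F \right)} = 1$
$S{\left(p,t \right)} = -3 - 4 p$ ($S{\left(p,t \right)} = -3 + \left(- 5 p + p\right) = -3 - 4 p$)
$l = -1$ ($l = 9 - 10 = -1$)
$X{\left(O \right)} = -48 - 64 O$ ($X{\left(O \right)} = - 4 \left(-3 - 4 O\right) \left(-4\right) = \left(12 + 16 O\right) \left(-4\right) = -48 - 64 O$)
$\left(-13\right) 6 X{\left(l - r{\left(3 \right)} \right)} = \left(-13\right) 6 \left(-48 - 64 \left(-1 - 1\right)\right) = - 78 \left(-48 - 64 \left(-1 - 1\right)\right) = - 78 \left(-48 - -128\right) = - 78 \left(-48 + 128\right) = \left(-78\right) 80 = -6240$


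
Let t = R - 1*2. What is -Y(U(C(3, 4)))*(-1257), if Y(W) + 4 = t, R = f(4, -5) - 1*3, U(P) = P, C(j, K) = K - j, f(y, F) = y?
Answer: -6285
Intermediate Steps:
R = 1 (R = 4 - 1*3 = 4 - 3 = 1)
t = -1 (t = 1 - 1*2 = 1 - 2 = -1)
Y(W) = -5 (Y(W) = -4 - 1 = -5)
-Y(U(C(3, 4)))*(-1257) = -(-5)*(-1257) = -1*6285 = -6285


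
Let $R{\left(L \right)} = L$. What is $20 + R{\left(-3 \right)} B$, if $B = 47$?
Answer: $-121$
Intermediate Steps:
$20 + R{\left(-3 \right)} B = 20 - 141 = -121$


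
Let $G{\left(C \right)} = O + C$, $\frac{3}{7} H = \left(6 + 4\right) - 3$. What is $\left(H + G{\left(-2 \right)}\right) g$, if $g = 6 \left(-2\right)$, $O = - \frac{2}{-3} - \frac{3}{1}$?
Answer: $-144$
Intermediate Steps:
$H = \frac{49}{3}$ ($H = \frac{7 \left(\left(6 + 4\right) - 3\right)}{3} = \frac{7 \left(10 - 3\right)}{3} = \frac{7}{3} \cdot 7 = \frac{49}{3} \approx 16.333$)
$O = - \frac{7}{3}$ ($O = \left(-2\right) \left(- \frac{1}{3}\right) - 3 = \frac{2}{3} - 3 = - \frac{7}{3} \approx -2.3333$)
$g = -12$
$G{\left(C \right)} = - \frac{7}{3} + C$
$\left(H + G{\left(-2 \right)}\right) g = \left(\frac{49}{3} - \frac{13}{3}\right) \left(-12\right) = 12 \left(-12\right) = -144$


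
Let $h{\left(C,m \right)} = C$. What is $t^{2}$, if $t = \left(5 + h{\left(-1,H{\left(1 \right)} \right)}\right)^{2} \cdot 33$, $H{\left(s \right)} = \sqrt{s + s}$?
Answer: $278784$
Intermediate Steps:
$H{\left(s \right)} = \sqrt{2} \sqrt{s}$ ($H{\left(s \right)} = \sqrt{2 s} = \sqrt{2} \sqrt{s}$)
$t = 528$ ($t = \left(5 - 1\right)^{2} \cdot 33 = 4^{2} \cdot 33 = 16 \cdot 33 = 528$)
$t^{2} = 528^{2} = 278784$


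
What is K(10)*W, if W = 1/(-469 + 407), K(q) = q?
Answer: -5/31 ≈ -0.16129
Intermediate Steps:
W = -1/62 (W = 1/(-62) = -1/62 ≈ -0.016129)
K(10)*W = 10*(-1/62) = -5/31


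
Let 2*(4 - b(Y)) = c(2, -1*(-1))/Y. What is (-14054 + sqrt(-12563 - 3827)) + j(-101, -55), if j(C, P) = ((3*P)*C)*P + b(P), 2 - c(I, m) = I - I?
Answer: -51184374/55 + I*sqrt(16390) ≈ -9.3063e+5 + 128.02*I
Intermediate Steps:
c(I, m) = 2 (c(I, m) = 2 - (I - I) = 2 - 1*0 = 2 + 0 = 2)
b(Y) = 4 - 1/Y
j(C, P) = 4 - 1/P + 3*C*P**2 (j(C, P) = ((3*P)*C)*P + (4 - 1/P) = (3*C*P)*P + (4 - 1/P) = 3*C*P**2 + (4 - 1/P) = 4 - 1/P + 3*C*P**2)
(-14054 + sqrt(-12563 - 3827)) + j(-101, -55) = (-14054 + sqrt(-12563 - 3827)) + (4 - 1/(-55) + 3*(-101)*(-55)**2) = (-14054 + sqrt(-16390)) + (4 - 1*(-1/55) + 3*(-101)*3025) = (-14054 + I*sqrt(16390)) + (4 + 1/55 - 916575) = (-14054 + I*sqrt(16390)) - 50411404/55 = -51184374/55 + I*sqrt(16390)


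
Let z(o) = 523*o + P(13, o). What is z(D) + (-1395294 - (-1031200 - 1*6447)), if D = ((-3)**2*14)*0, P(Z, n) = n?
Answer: -357647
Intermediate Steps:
D = 0 (D = (9*14)*0 = 126*0 = 0)
z(o) = 524*o (z(o) = 523*o + o = 524*o)
z(D) + (-1395294 - (-1031200 - 1*6447)) = 524*0 + (-1395294 - (-1031200 - 1*6447)) = 0 + (-1395294 - (-1031200 - 6447)) = 0 + (-1395294 - 1*(-1037647)) = 0 + (-1395294 + 1037647) = 0 - 357647 = -357647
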